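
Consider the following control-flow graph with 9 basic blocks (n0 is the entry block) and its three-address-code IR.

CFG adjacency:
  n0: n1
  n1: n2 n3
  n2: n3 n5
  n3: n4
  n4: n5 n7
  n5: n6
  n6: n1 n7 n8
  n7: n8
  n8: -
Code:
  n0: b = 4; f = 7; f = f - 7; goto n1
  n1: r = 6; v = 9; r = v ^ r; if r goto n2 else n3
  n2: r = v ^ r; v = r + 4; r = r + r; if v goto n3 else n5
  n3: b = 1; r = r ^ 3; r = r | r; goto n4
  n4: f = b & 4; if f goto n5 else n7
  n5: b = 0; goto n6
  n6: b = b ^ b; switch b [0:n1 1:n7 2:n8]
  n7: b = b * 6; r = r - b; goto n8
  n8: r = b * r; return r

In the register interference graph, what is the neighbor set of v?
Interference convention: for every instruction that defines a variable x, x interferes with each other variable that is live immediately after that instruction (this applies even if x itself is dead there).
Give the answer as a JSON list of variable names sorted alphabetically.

Answer: ["r"]

Analysis:
Block summaries:
  n0: def={b,f} ue=∅
  n1: def={r,v} ue=∅
  n2: def={r,v} ue={r,v}
  n3: def={b,r} ue={r}
  n4: def={f} ue={b}
  n5: def={b} ue=∅
  n6: def={b} ue={b}
  n7: def={b,r} ue={b,r}
  n8: def={r} ue={b,r}

Liveness:
  live n0: ∅→∅
  live n1: ∅→{r,v}
  live n2: {r,v}→{r}
  live n3: {r}→{b,r}
  live n4: {b,r}→{b,r}
  live n5: {r}→{b,r}
  live n6: {b,r}→{b,r}
  live n7: {b,r}→{b,r}
  live n8: {b,r}→∅

Conflict graph:
  b↔{f,r}
  f↔{b,r}
  r↔{b,f,v}
  v↔{r}

N(v) = ["r"]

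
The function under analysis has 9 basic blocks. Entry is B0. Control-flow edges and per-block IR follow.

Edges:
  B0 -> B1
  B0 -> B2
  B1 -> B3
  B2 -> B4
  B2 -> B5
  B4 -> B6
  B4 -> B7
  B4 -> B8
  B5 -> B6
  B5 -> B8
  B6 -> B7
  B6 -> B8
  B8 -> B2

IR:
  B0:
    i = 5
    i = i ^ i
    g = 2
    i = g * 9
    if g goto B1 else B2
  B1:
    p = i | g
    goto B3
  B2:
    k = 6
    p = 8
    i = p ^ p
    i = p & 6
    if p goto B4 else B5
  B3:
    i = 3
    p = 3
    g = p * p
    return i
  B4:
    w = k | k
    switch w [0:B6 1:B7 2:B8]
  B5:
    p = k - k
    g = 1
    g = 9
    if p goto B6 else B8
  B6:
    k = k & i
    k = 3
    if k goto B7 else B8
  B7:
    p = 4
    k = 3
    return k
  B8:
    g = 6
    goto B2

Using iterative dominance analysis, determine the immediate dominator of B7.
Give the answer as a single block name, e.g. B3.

idom tree: B1←B0 B2←B0 B3←B1 B4←B2 B5←B2 B6←B2 B7←B2 B8←B2
Join-block Dom:
  B2: preds {B0,B8}: {B0} ∩ {B0,B2,B8} = {B0}; idom=B0
  B6: preds {B4,B5}: {B0,B2,B4} ∩ {B0,B2,B5} = {B0,B2}; idom=B2
  B7: preds {B4,B6}: {B0,B2,B4} ∩ {B0,B2,B6} = {B0,B2}; idom=B2
  B8: preds {B4,B5,B6}: {B0,B2,B4} ∩ {B0,B2,B5} ∩ {B0,B2,B6} = {B0,B2}; idom=B2

idom(B7) = B2

Answer: B2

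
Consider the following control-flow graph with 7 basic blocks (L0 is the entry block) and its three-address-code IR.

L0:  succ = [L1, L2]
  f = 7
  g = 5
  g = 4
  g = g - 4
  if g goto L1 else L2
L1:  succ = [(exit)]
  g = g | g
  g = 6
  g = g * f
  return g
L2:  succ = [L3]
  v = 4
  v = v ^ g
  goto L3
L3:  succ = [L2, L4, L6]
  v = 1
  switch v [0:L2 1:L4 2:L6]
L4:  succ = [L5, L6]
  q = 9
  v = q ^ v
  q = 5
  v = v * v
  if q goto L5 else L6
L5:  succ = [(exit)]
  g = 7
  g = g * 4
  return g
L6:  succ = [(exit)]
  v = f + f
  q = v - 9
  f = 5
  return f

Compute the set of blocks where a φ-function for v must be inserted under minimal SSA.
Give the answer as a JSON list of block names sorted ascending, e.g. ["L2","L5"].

Answer: ["L2", "L6"]

Working:
idom tree: L1←L0 L2←L0 L3←L2 L4←L3 L5←L4 L6←L3
Dom∩ at merges:
  L2: preds {L0,L3}: {L0} ∩ {L0,L2,L3} = {L0}; idom=L0
  L6: preds {L3,L4}: {L0,L2,L3} ∩ {L0,L2,L3,L4} = {L0,L2,L3}; idom=L3

DF derivation:
  L2←L0: walk · to L0
  L2←L3: walk L3→L2 to L0
  L6←L3: walk · to L3
  L6←L4: walk L4 to L3
  DF(L0)=∅
  DF(L1)=∅
  DF(L2)={L2}
  DF(L3)={L2}
  DF(L4)={L6}
  DF(L5)=∅
  DF(L6)=∅

φ for v: defs {L2,L3,L4,L6}
  DF⁺ = {L2,L6}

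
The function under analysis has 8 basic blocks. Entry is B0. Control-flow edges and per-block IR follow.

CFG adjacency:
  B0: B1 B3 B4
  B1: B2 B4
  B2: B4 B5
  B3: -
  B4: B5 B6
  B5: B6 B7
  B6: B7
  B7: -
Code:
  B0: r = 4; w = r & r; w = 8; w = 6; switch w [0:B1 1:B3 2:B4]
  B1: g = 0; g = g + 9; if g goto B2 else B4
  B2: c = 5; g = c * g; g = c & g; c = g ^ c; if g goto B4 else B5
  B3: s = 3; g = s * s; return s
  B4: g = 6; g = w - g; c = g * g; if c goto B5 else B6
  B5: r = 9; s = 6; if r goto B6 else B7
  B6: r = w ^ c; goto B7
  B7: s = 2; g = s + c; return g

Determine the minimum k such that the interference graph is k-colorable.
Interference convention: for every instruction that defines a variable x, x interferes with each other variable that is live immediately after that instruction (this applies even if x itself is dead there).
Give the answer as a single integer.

Block summaries:
  B0 def {r,w} use ∅
  B1 def {g} use ∅
  B2 def {c,g} use {g}
  B3 def {g,s} use ∅
  B4 def {c,g} use {w}
  B5 def {r,s} use ∅
  B6 def {r} use {c,w}
  B7 def {g,s} use {c}

Backward fixpoint:
  B0: in=∅ out={w}
  B1: in={w} out={g,w}
  B2: in={g,w} out={c,w}
  B3: in=∅ out=∅
  B4: in={w} out={c,w}
  B5: in={c,w} out={c,w}
  B6: in={c,w} out={c}
  B7: in={c} out=∅

Interfere edges:
  c — {g,r,s,w}
  g — {c,s,w}
  r — {c,s,w}
  s — {c,g,r,w}
  w — {c,g,r,s}

Chromatic number:
  {c,g,s,w} pairwise interfere (4-clique) ⇒ χ ≥ 4
  4-colouring: c0={c}  c1={s}  c2={w}  c3={g,r}
  χ = 4

Answer: 4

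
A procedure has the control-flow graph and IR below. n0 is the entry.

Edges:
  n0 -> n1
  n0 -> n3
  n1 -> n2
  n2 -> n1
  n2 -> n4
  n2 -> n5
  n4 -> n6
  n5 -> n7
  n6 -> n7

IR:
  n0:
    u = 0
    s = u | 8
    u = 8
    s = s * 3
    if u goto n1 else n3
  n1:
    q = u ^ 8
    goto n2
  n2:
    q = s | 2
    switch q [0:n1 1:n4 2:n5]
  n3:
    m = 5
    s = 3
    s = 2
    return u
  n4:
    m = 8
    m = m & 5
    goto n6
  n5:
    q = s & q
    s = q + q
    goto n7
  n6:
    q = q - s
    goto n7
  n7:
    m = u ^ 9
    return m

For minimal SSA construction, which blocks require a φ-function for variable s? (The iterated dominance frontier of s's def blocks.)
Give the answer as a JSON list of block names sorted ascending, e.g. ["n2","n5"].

Answer: ["n7"]

Working:
idom tree: n1←n0 n2←n1 n3←n0 n4←n2 n5←n2 n6←n4 n7←n2
Dom at joins:
  n1: preds {n0,n2}: {n0} ∩ {n0,n1,n2} = {n0}; idom=n0
  n7: preds {n5,n6}: {n0,n1,n2,n5} ∩ {n0,n1,n2,n4,n6} = {n0,n1,n2}; idom=n2

DF walk-up:
  n1←n0: walk · to n0
  n1←n2: walk n2→n1 to n0
  n7←n5: walk n5 to n2
  n7←n6: walk n6→n4 to n2
  DF(n0)=∅
  DF(n1)={n1}
  DF(n2)={n1}
  DF(n3)=∅
  DF(n4)={n7}
  DF(n5)={n7}
  DF(n6)={n7}
  DF(n7)=∅

φ for s: defs {n0,n3,n5}
  DF⁺ = {n7}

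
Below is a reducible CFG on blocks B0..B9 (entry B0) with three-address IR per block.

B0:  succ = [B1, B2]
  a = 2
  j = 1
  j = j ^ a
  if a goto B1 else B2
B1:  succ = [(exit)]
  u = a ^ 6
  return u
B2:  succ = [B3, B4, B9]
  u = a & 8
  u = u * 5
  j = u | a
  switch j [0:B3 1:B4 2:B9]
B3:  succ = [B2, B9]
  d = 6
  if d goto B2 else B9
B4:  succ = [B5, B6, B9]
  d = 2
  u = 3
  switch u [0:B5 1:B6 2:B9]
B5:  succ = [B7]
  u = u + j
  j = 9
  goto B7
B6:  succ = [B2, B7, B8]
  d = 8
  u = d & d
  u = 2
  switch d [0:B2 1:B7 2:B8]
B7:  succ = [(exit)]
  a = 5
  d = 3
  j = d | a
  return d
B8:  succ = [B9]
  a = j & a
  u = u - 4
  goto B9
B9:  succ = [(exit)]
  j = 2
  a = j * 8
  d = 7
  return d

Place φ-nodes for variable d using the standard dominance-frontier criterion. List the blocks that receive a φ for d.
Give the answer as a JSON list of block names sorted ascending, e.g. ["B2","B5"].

idom tree: B1←B0 B2←B0 B3←B2 B4←B2 B5←B4 B6←B4 B7←B4 B8←B6 B9←B2
Dom∩ at merges:
  B2: preds {B0,B3,B6}: {B0} ∩ {B0,B2,B3} ∩ {B0,B2,B4,B6} = {B0}; idom=B0
  B7: preds {B5,B6}: {B0,B2,B4,B5} ∩ {B0,B2,B4,B6} = {B0,B2,B4}; idom=B4
  B9: preds {B2,B3,B4,B8}: {B0,B2} ∩ {B0,B2,B3} ∩ {B0,B2,B4} ∩ {B0,B2,B4,B6,B8} = {B0,B2}; idom=B2

DF derivation:
  join B2 pred B0: · stop@B0
  join B2 pred B3: B3→B2 stop@B0
  join B2 pred B6: B6→B4→B2 stop@B0
  join B7 pred B5: B5 stop@B4
  join B7 pred B6: B6 stop@B4
  join B9 pred B2: · stop@B2
  join B9 pred B3: B3 stop@B2
  join B9 pred B4: B4 stop@B2
  join B9 pred B8: B8→B6→B4 stop@B2
  DF(B0)=∅
  DF(B1)=∅
  DF(B2)={B2}
  DF(B3)={B2,B9}
  DF(B4)={B2,B9}
  DF(B5)={B7}
  DF(B6)={B2,B7,B9}
  DF(B7)=∅
  DF(B8)={B9}
  DF(B9)=∅

φ for d: defs {B3,B4,B6,B7,B9}
  DF⁺ = {B2,B7,B9}

Answer: ["B2", "B7", "B9"]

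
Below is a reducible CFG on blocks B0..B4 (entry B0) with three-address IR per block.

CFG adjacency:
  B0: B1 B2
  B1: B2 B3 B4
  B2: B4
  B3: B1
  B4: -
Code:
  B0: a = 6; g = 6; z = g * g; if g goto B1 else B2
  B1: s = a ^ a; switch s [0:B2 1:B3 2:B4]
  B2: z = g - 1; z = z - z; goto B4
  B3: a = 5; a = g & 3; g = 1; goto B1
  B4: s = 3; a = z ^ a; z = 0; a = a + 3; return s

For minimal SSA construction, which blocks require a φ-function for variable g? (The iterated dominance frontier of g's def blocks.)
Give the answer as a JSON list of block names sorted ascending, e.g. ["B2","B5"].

idom tree: B1←B0 B2←B0 B3←B1 B4←B0
Join-block Dom:
  B1: preds {B0,B3}: {B0} ∩ {B0,B1,B3} = {B0}; idom=B0
  B2: preds {B0,B1}: {B0} ∩ {B0,B1} = {B0}; idom=B0
  B4: preds {B1,B2}: {B0,B1} ∩ {B0,B2} = {B0}; idom=B0

Frontier:
  B1←B0: walk · to B0
  B1←B3: walk B3→B1 to B0
  B2←B0: walk · to B0
  B2←B1: walk B1 to B0
  B4←B1: walk B1 to B0
  B4←B2: walk B2 to B0
  B0: DF=∅
  B1: DF={B1,B2,B4}
  B2: DF={B4}
  B3: DF={B1}
  B4: DF=∅

φ for g: defs {B0,B3}
  DF⁺ = {B1,B2,B4}

Answer: ["B1", "B2", "B4"]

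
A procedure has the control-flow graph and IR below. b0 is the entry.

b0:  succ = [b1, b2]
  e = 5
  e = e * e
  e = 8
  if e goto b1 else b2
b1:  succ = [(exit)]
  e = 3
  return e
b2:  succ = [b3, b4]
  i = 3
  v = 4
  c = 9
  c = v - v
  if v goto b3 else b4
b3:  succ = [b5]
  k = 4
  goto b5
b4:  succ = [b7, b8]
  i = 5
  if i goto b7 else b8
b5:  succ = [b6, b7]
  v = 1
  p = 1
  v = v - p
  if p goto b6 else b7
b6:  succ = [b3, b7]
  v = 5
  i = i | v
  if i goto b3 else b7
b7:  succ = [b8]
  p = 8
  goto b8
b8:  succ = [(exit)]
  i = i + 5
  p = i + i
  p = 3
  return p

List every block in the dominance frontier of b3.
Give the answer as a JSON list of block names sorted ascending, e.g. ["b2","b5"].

idom tree: b1←b0 b2←b0 b3←b2 b4←b2 b5←b3 b6←b5 b7←b2 b8←b2
Join-block Dom:
  b3: preds {b2,b6}: {b0,b2} ∩ {b0,b2,b3,b5,b6} = {b0,b2}; idom=b2
  b7: preds {b4,b5,b6}: {b0,b2,b4} ∩ {b0,b2,b3,b5} ∩ {b0,b2,b3,b5,b6} = {b0,b2}; idom=b2
  b8: preds {b4,b7}: {b0,b2,b4} ∩ {b0,b2,b7} = {b0,b2}; idom=b2

DF walk-up:
  b3←b2: walk · to b2
  b3←b6: walk b6→b5→b3 to b2
  b7←b4: walk b4 to b2
  b7←b5: walk b5→b3 to b2
  b7←b6: walk b6→b5→b3 to b2
  b8←b4: walk b4 to b2
  b8←b7: walk b7 to b2
  b0: DF=∅
  b1: DF=∅
  b2: DF=∅
  b3: DF={b3,b7}
  b4: DF={b7,b8}
  b5: DF={b3,b7}
  b6: DF={b3,b7}
  b7: DF={b8}
  b8: DF=∅

DF(b3) = ["b3", "b7"]

Answer: ["b3", "b7"]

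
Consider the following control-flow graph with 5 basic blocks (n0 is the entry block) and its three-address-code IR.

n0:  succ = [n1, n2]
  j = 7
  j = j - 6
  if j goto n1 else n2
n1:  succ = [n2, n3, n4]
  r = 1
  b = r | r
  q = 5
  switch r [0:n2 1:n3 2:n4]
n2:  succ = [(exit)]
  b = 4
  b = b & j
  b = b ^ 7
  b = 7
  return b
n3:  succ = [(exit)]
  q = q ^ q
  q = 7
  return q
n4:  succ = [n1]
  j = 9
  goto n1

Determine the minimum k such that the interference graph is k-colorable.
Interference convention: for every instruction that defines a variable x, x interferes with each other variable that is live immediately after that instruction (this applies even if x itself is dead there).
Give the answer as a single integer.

Answer: 3

Working:
def/use:
  n0: {j} / ∅
  n1: {b,q,r} / ∅
  n2: {b} / {j}
  n3: {q} / {q}
  n4: {j} / ∅

Live sets:
  n0: in=∅ out={j}
  n1: in={j} out={j,q}
  n2: in={j} out=∅
  n3: in={q} out=∅
  n4: in=∅ out={j}

Interference:
  b↔{j,r}
  j↔{b,q,r}
  q↔{j,r}
  r↔{b,j,q}

Registers:
  {b,j,r} pairwise interfere (3-clique) ⇒ χ ≥ 3
  3-colouring: r0={j}  r1={r}  r2={b,q}
  χ = 3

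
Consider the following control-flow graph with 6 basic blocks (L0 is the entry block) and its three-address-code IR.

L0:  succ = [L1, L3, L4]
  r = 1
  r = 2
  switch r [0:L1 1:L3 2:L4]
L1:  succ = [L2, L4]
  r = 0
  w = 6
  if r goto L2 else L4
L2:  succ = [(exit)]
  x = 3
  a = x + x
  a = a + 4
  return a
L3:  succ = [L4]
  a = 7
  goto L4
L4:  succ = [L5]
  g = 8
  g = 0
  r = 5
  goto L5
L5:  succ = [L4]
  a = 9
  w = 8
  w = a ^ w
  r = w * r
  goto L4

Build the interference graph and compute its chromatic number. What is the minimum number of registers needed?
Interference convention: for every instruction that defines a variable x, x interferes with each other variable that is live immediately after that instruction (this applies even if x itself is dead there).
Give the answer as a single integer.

def/use:
  L0: {r} / ∅
  L1: {r,w} / ∅
  L2: {a,x} / ∅
  L3: {a} / ∅
  L4: {g,r} / ∅
  L5: {a,r,w} / {r}

Backward fixpoint:
  L0 li=∅ lo=∅
  L1 li=∅ lo=∅
  L2 li=∅ lo=∅
  L3 li=∅ lo=∅
  L4 li=∅ lo={r}
  L5 li={r} lo=∅

Interference:
  a — {r,w}
  g — ∅
  r — {a,w}
  w — {a,r}
  x — ∅

Registers:
  lower bound: {a,r,w} mutually conflict ⇒ χ ≥ 3
  assign a→c0 g→c0 r→c1 w→c2 x→c0 — no edge inside a register ⇒ χ ≤ 3
  χ = 3

Answer: 3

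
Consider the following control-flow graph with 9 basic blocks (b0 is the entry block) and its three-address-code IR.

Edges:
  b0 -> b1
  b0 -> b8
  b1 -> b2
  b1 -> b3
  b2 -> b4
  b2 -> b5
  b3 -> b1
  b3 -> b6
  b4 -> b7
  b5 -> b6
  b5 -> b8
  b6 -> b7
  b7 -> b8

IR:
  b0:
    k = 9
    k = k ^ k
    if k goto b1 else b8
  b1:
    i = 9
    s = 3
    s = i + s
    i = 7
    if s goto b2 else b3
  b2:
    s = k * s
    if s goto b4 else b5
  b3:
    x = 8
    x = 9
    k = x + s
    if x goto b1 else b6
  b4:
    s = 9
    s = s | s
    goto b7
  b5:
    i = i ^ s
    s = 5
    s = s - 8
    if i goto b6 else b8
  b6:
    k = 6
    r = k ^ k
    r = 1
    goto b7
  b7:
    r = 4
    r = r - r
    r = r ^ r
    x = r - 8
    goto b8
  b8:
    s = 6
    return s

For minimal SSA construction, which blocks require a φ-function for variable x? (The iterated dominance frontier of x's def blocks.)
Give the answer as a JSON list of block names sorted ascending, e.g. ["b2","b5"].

Answer: ["b1", "b6", "b7", "b8"]

Derivation:
idom tree: b1←b0 b2←b1 b3←b1 b4←b2 b5←b2 b6←b1 b7←b1 b8←b0
Join-block Dom:
  b1: preds {b0,b3}: {b0} ∩ {b0,b1,b3} = {b0}; idom=b0
  b6: preds {b3,b5}: {b0,b1,b3} ∩ {b0,b1,b2,b5} = {b0,b1}; idom=b1
  b7: preds {b4,b6}: {b0,b1,b2,b4} ∩ {b0,b1,b6} = {b0,b1}; idom=b1
  b8: preds {b0,b5,b7}: {b0} ∩ {b0,b1,b2,b5} ∩ {b0,b1,b7} = {b0}; idom=b0

DF walk-up:
  join b1 pred b0: · stop@b0
  join b1 pred b3: b3→b1 stop@b0
  join b6 pred b3: b3 stop@b1
  join b6 pred b5: b5→b2 stop@b1
  join b7 pred b4: b4→b2 stop@b1
  join b7 pred b6: b6 stop@b1
  join b8 pred b0: · stop@b0
  join b8 pred b5: b5→b2→b1 stop@b0
  join b8 pred b7: b7→b1 stop@b0
  DF(b0)=∅
  DF(b1)={b1,b8}
  DF(b2)={b6,b7,b8}
  DF(b3)={b1,b6}
  DF(b4)={b7}
  DF(b5)={b6,b8}
  DF(b6)={b7}
  DF(b7)={b8}
  DF(b8)=∅

φ for x: defs {b3,b7}
  DF⁺ = {b1,b6,b7,b8}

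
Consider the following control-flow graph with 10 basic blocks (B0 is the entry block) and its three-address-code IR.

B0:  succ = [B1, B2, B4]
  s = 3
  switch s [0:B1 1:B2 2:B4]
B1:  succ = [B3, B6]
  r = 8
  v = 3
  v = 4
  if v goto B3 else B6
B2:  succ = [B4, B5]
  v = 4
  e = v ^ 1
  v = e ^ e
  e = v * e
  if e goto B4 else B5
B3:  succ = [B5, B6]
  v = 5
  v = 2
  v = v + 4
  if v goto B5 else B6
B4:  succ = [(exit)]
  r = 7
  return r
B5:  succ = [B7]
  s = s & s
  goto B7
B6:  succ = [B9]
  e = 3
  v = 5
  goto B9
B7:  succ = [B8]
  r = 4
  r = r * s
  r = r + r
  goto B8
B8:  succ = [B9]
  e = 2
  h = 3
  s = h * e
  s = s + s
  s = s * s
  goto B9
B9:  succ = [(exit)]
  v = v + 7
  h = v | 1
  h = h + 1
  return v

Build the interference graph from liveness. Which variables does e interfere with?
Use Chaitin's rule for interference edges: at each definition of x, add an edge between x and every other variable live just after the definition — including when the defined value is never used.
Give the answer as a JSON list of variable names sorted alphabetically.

Answer: ["h", "s", "v"]

Analysis:
Per-block:
  B0 def {s} use ∅
  B1 def {r,v} use ∅
  B2 def {e,v} use ∅
  B3 def {v} use ∅
  B4 def {r} use ∅
  B5 def {s} use {s}
  B6 def {e,v} use ∅
  B7 def {r} use {s}
  B8 def {e,h,s} use ∅
  B9 def {h,v} use {v}

Backward fixpoint:
  B0: in=∅ out={s}
  B1: in={s} out={s}
  B2: in={s} out={s,v}
  B3: in={s} out={s,v}
  B4: in=∅ out=∅
  B5: in={s,v} out={s,v}
  B6: in=∅ out={v}
  B7: in={s,v} out={v}
  B8: in={v} out={v}
  B9: in={v} out=∅

Interfere edges:
  e↔{h,s,v}
  h↔{e,v}
  r↔{s,v}
  s↔{e,r,v}
  v↔{e,h,r,s}

N(e) = ["h", "s", "v"]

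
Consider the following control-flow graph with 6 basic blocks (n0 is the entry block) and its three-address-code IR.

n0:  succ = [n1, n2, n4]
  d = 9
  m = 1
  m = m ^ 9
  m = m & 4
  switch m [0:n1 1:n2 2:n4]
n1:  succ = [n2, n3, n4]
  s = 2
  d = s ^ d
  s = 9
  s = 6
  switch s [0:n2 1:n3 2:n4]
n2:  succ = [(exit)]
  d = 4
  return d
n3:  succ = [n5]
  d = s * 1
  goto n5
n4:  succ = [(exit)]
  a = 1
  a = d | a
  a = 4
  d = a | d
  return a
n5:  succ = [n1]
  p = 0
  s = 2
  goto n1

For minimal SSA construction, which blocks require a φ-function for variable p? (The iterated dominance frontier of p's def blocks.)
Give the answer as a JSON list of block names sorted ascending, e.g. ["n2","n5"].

Answer: ["n1", "n2", "n4"]

Working:
idom tree: n1←n0 n2←n0 n3←n1 n4←n0 n5←n3
Dom∩ at merges:
  n1: preds {n0,n5}: {n0} ∩ {n0,n1,n3,n5} = {n0}; idom=n0
  n2: preds {n0,n1}: {n0} ∩ {n0,n1} = {n0}; idom=n0
  n4: preds {n0,n1}: {n0} ∩ {n0,n1} = {n0}; idom=n0

DF derivation:
  join n1 pred n0: · stop@n0
  join n1 pred n5: n5→n3→n1 stop@n0
  join n2 pred n0: · stop@n0
  join n2 pred n1: n1 stop@n0
  join n4 pred n0: · stop@n0
  join n4 pred n1: n1 stop@n0
  n0: DF=∅
  n1: DF={n1,n2,n4}
  n2: DF=∅
  n3: DF={n1}
  n4: DF=∅
  n5: DF={n1}

φ for p: defs {n5}
  DF⁺ = {n1,n2,n4}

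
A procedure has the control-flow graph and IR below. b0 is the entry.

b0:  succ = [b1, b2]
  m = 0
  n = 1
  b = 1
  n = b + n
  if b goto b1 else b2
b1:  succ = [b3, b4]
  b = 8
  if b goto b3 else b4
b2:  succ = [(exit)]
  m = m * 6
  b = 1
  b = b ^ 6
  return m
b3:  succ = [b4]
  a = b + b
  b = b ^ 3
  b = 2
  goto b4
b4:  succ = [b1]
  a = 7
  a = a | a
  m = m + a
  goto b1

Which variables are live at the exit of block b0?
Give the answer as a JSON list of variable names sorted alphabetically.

Block summaries:
  b0 def {b,m,n} use ∅
  b1 def {b} use ∅
  b2 def {b,m} use {m}
  b3 def {a,b} use {b}
  b4 def {a,m} use {m}

Liveness:
  b0: in=∅ out={m}
  b1: in={m} out={b,m}
  b2: in={m} out=∅
  b3: in={b,m} out={m}
  b4: in={m} out={m}

live-out(b0) = ["m"]

Answer: ["m"]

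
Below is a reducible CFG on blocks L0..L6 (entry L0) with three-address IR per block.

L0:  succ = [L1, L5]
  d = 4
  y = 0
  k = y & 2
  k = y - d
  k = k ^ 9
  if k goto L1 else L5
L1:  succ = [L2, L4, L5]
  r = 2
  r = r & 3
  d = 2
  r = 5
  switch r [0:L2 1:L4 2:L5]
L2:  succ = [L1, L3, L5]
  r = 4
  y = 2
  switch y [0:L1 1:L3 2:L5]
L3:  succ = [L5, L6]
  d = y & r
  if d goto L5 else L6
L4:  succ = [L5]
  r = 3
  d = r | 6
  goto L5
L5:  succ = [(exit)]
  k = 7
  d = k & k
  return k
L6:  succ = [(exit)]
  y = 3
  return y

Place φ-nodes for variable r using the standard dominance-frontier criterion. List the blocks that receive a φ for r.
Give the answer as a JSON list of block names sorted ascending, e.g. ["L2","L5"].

idom tree: L1←L0 L2←L1 L3←L2 L4←L1 L5←L0 L6←L3
Join-block Dom:
  L1: preds {L0,L2}: {L0} ∩ {L0,L1,L2} = {L0}; idom=L0
  L5: preds {L0,L1,L2,L3,L4}: {L0} ∩ {L0,L1} ∩ {L0,L1,L2} ∩ {L0,L1,L2,L3} ∩ {L0,L1,L4} = {L0}; idom=L0

DF derivation:
  join L1 pred L0: · stop@L0
  join L1 pred L2: L2→L1 stop@L0
  join L5 pred L0: · stop@L0
  join L5 pred L1: L1 stop@L0
  join L5 pred L2: L2→L1 stop@L0
  join L5 pred L3: L3→L2→L1 stop@L0
  join L5 pred L4: L4→L1 stop@L0
  L0: DF=∅
  L1: DF={L1,L5}
  L2: DF={L1,L5}
  L3: DF={L5}
  L4: DF={L5}
  L5: DF=∅
  L6: DF=∅

φ for r: defs {L1,L2,L4}
  DF⁺ = {L1,L5}

Answer: ["L1", "L5"]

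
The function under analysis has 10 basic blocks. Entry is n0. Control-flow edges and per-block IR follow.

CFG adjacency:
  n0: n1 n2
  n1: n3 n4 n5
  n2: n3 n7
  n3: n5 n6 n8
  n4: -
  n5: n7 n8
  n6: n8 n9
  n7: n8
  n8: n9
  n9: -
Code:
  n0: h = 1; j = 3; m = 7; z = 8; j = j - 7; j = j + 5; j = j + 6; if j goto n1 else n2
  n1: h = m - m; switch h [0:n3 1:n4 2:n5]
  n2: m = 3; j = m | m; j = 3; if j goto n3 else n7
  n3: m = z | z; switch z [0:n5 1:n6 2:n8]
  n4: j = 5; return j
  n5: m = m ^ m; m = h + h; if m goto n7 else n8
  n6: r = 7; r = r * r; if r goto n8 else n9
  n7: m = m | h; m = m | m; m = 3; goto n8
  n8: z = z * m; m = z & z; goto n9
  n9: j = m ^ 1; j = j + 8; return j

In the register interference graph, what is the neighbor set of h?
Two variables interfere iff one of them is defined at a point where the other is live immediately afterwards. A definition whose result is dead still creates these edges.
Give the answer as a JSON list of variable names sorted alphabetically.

Per-block:
  n0 def {h,j,m,z} use ∅
  n1 def {h} use {m}
  n2 def {j,m} use ∅
  n3 def {m} use {z}
  n4 def {j} use ∅
  n5 def {m} use {h,m}
  n6 def {r} use ∅
  n7 def {m} use {h,m}
  n8 def {m,z} use {m,z}
  n9 def {j} use {m}

Backward fixpoint:
  n0: in=∅ out={h,m,z}
  n1: in={m,z} out={h,m,z}
  n2: in={h,z} out={h,m,z}
  n3: in={h,z} out={h,m,z}
  n4: in=∅ out=∅
  n5: in={h,m,z} out={h,m,z}
  n6: in={m,z} out={m,z}
  n7: in={h,m,z} out={m,z}
  n8: in={m,z} out={m}
  n9: in={m} out=∅

Interference:
  h↔{j,m,z}
  j↔{h,m,z}
  m↔{h,j,r,z}
  r↔{m,z}
  z↔{h,j,m,r}

N(h) = ["j", "m", "z"]

Answer: ["j", "m", "z"]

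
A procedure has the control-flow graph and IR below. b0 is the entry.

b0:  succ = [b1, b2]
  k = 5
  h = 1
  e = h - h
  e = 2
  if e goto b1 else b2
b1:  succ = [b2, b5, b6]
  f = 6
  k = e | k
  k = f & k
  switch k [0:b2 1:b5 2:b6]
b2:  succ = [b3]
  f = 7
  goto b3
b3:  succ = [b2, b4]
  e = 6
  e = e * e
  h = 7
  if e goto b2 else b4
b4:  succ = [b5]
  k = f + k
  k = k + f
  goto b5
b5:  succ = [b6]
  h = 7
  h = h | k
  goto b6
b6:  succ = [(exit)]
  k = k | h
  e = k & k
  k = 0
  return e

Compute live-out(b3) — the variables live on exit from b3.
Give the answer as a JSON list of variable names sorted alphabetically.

Answer: ["f", "k"]

Analysis:
def/use:
  b0: def={e,h,k} ue=∅
  b1: def={f,k} ue={e,k}
  b2: def={f} ue=∅
  b3: def={e,h} ue=∅
  b4: def={k} ue={f,k}
  b5: def={h} ue={k}
  b6: def={e,k} ue={h,k}

Live sets:
  b0: in=∅ out={e,h,k}
  b1: in={e,h,k} out={h,k}
  b2: in={k} out={f,k}
  b3: in={f,k} out={f,k}
  b4: in={f,k} out={k}
  b5: in={k} out={h,k}
  b6: in={h,k} out=∅

live-out(b3) = ["f", "k"]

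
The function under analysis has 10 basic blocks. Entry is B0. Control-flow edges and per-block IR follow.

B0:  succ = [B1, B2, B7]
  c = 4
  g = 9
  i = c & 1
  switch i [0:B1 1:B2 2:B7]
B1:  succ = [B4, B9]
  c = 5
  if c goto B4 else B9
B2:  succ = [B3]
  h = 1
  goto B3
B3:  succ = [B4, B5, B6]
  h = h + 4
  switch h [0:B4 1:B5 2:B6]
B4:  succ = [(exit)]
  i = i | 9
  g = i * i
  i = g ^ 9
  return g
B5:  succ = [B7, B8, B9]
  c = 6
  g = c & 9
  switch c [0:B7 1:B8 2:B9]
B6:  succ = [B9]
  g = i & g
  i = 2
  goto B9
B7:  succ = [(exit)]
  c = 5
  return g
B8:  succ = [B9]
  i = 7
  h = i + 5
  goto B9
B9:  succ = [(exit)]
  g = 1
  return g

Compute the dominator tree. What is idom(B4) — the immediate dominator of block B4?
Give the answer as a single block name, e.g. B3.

idom tree: B1←B0 B2←B0 B3←B2 B4←B0 B5←B3 B6←B3 B7←B0 B8←B5 B9←B0
Dom∩ at merges:
  B4: preds {B1,B3}: {B0,B1} ∩ {B0,B2,B3} = {B0}; idom=B0
  B7: preds {B0,B5}: {B0} ∩ {B0,B2,B3,B5} = {B0}; idom=B0
  B9: preds {B1,B5,B6,B8}: {B0,B1} ∩ {B0,B2,B3,B5} ∩ {B0,B2,B3,B6} ∩ {B0,B2,B3,B5,B8} = {B0}; idom=B0

idom(B4) = B0

Answer: B0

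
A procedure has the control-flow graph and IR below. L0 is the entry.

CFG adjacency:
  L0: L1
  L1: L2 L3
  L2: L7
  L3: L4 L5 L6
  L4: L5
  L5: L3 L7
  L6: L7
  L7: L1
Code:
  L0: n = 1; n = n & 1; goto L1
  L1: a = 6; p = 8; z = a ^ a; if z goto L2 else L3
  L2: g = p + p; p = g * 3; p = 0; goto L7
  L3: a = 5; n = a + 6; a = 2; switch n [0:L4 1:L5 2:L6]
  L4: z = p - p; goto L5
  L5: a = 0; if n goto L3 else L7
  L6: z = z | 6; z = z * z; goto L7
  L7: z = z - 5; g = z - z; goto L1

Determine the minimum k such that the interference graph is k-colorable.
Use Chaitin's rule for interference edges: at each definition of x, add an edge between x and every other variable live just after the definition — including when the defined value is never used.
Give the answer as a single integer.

def/use:
  L0: def={n} ue=∅
  L1: def={a,p,z} ue=∅
  L2: def={g,p} ue={p}
  L3: def={a,n} ue=∅
  L4: def={z} ue={p}
  L5: def={a} ue={n}
  L6: def={z} ue={z}
  L7: def={g,z} ue={z}

Liveness:
  live L0: ∅→∅
  live L1: ∅→{p,z}
  live L2: {p,z}→{z}
  live L3: {p,z}→{n,p,z}
  live L4: {n,p}→{n,p,z}
  live L5: {n,p,z}→{p,z}
  live L6: {z}→{z}
  live L7: {z}→∅

Conflict graph:
  a: {n,p,z}
  g: {z}
  n: {a,p,z}
  p: {a,n,z}
  z: {a,g,n,p}

Registers:
  {a,n,p,z} pairwise interfere (4-clique) ⇒ χ ≥ 4
  assign a→R1 g→R1 n→R2 p→R3 z→R0 — no edge inside a register ⇒ χ ≤ 4
  χ = 4

Answer: 4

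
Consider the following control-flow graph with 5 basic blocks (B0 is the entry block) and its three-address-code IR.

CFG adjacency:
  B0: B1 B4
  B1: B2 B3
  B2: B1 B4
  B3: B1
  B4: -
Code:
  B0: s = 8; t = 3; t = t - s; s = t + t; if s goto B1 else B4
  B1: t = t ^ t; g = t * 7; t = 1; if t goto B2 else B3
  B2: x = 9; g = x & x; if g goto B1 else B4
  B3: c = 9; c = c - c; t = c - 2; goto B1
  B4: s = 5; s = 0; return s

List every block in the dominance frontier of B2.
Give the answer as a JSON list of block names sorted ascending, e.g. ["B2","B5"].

idom tree: B1←B0 B2←B1 B3←B1 B4←B0
Dom at joins:
  B1: preds {B0,B2,B3}: {B0} ∩ {B0,B1,B2} ∩ {B0,B1,B3} = {B0}; idom=B0
  B4: preds {B0,B2}: {B0} ∩ {B0,B1,B2} = {B0}; idom=B0

DF derivation:
  B1←B0: walk · to B0
  B1←B2: walk B2→B1 to B0
  B1←B3: walk B3→B1 to B0
  B4←B0: walk · to B0
  B4←B2: walk B2→B1 to B0
  B0: DF=∅
  B1: DF={B1,B4}
  B2: DF={B1,B4}
  B3: DF={B1}
  B4: DF=∅

DF(B2) = ["B1", "B4"]

Answer: ["B1", "B4"]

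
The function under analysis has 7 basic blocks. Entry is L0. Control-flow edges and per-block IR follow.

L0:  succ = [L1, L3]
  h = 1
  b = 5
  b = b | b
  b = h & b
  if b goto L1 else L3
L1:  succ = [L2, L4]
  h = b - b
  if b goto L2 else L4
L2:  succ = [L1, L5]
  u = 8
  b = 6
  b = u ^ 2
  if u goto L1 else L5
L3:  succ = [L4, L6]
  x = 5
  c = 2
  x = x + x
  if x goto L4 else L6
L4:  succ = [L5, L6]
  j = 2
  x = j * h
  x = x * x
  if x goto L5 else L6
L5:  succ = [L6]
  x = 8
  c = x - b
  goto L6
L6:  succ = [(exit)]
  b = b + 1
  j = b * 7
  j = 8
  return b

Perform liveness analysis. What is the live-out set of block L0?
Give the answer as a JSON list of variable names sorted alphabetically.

Answer: ["b", "h"]

Analysis:
def/use:
  L0: def={b,h} ue=∅
  L1: def={h} ue={b}
  L2: def={b,u} ue=∅
  L3: def={c,x} ue=∅
  L4: def={j,x} ue={h}
  L5: def={c,x} ue={b}
  L6: def={b,j} ue={b}

Live sets:
  L0 li=∅ lo={b,h}
  L1 li={b} lo={b,h}
  L2 li=∅ lo={b}
  L3 li={b,h} lo={b,h}
  L4 li={b,h} lo={b}
  L5 li={b} lo={b}
  L6 li={b} lo=∅

live-out(L0) = ["b", "h"]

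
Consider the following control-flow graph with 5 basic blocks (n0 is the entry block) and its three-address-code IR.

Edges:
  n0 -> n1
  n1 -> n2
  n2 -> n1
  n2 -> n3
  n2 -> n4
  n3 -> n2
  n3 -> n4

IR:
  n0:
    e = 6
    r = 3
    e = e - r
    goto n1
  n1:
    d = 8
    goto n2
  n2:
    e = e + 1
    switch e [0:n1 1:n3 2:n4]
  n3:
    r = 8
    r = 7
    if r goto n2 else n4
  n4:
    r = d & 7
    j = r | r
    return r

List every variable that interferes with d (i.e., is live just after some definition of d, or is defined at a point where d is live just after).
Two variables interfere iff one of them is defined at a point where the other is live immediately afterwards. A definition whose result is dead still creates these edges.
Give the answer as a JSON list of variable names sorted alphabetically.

Block summaries:
  n0: def={e,r} ue=∅
  n1: def={d} ue=∅
  n2: def={e} ue={e}
  n3: def={r} ue=∅
  n4: def={j,r} ue={d}

Liveness:
  n0 li=∅ lo={e}
  n1 li={e} lo={d,e}
  n2 li={d,e} lo={d,e}
  n3 li={d,e} lo={d,e}
  n4 li={d} lo=∅

Interfere edges:
  d: {e,r}
  e: {d,r}
  j: {r}
  r: {d,e,j}

N(d) = ["e", "r"]

Answer: ["e", "r"]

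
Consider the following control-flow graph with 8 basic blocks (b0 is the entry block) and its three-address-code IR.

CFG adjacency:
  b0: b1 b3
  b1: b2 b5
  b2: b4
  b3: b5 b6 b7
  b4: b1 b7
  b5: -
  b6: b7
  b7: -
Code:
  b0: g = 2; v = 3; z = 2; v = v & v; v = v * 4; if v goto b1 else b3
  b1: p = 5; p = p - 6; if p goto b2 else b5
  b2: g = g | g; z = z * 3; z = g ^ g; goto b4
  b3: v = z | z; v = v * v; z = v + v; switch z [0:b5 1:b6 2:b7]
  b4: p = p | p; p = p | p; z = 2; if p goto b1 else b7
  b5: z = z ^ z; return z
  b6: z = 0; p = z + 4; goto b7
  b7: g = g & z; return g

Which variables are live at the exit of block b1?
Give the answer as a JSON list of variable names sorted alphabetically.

Answer: ["g", "p", "z"]

Derivation:
def/use:
  b0 def {g,v,z} use ∅
  b1 def {p} use ∅
  b2 def {g,z} use {g,z}
  b3 def {v,z} use {z}
  b4 def {p,z} use {p}
  b5 def {z} use {z}
  b6 def {p,z} use ∅
  b7 def {g} use {g,z}

Backward fixpoint:
  b0 li=∅ lo={g,z}
  b1 li={g,z} lo={g,p,z}
  b2 li={g,p,z} lo={g,p}
  b3 li={g,z} lo={g,z}
  b4 li={g,p} lo={g,z}
  b5 li={z} lo=∅
  b6 li={g} lo={g,z}
  b7 li={g,z} lo=∅

live-out(b1) = ["g", "p", "z"]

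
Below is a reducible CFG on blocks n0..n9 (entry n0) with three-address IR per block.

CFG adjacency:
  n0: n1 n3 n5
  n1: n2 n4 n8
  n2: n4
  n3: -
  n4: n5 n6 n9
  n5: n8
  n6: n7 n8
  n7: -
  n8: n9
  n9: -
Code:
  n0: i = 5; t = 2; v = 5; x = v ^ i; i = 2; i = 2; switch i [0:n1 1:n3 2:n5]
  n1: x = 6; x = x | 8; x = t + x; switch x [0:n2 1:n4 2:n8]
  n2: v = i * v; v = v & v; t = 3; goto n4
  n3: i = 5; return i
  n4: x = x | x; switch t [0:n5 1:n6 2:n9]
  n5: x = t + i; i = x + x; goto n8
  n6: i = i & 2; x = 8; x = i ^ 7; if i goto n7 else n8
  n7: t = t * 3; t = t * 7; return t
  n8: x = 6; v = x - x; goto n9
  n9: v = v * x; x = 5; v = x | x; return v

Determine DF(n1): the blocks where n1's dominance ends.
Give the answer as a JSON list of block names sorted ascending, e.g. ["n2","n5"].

Answer: ["n5", "n8", "n9"]

Derivation:
idom tree: n1←n0 n2←n1 n3←n0 n4←n1 n5←n0 n6←n4 n7←n6 n8←n0 n9←n0
Dom at joins:
  n4: preds {n1,n2}: {n0,n1} ∩ {n0,n1,n2} = {n0,n1}; idom=n1
  n5: preds {n0,n4}: {n0} ∩ {n0,n1,n4} = {n0}; idom=n0
  n8: preds {n1,n5,n6}: {n0,n1} ∩ {n0,n5} ∩ {n0,n1,n4,n6} = {n0}; idom=n0
  n9: preds {n4,n8}: {n0,n1,n4} ∩ {n0,n8} = {n0}; idom=n0

DF derivation:
  join n4 pred n1: · stop@n1
  join n4 pred n2: n2 stop@n1
  join n5 pred n0: · stop@n0
  join n5 pred n4: n4→n1 stop@n0
  join n8 pred n1: n1 stop@n0
  join n8 pred n5: n5 stop@n0
  join n8 pred n6: n6→n4→n1 stop@n0
  join n9 pred n4: n4→n1 stop@n0
  join n9 pred n8: n8 stop@n0
  n0: DF=∅
  n1: DF={n5,n8,n9}
  n2: DF={n4}
  n3: DF=∅
  n4: DF={n5,n8,n9}
  n5: DF={n8}
  n6: DF={n8}
  n7: DF=∅
  n8: DF={n9}
  n9: DF=∅

DF(n1) = ["n5", "n8", "n9"]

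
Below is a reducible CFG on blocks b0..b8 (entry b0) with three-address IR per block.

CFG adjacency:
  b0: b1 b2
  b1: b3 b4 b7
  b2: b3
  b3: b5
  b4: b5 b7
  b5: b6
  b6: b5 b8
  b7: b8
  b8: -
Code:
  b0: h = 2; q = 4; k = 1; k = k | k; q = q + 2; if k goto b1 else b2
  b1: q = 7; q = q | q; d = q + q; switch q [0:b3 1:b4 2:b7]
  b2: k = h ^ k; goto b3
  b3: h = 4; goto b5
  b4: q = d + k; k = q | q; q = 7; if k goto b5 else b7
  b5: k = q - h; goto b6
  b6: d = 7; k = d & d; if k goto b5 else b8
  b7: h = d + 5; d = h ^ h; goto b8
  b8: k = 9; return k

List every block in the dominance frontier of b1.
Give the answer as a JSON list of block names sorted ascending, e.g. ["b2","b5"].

idom tree: b1←b0 b2←b0 b3←b0 b4←b1 b5←b0 b6←b5 b7←b1 b8←b0
Dom∩ at merges:
  b3: preds {b1,b2}: {b0,b1} ∩ {b0,b2} = {b0}; idom=b0
  b5: preds {b3,b4,b6}: {b0,b3} ∩ {b0,b1,b4} ∩ {b0,b5,b6} = {b0}; idom=b0
  b7: preds {b1,b4}: {b0,b1} ∩ {b0,b1,b4} = {b0,b1}; idom=b1
  b8: preds {b6,b7}: {b0,b5,b6} ∩ {b0,b1,b7} = {b0}; idom=b0

Frontier:
  join b3 pred b1: b1 stop@b0
  join b3 pred b2: b2 stop@b0
  join b5 pred b3: b3 stop@b0
  join b5 pred b4: b4→b1 stop@b0
  join b5 pred b6: b6→b5 stop@b0
  join b7 pred b1: · stop@b1
  join b7 pred b4: b4 stop@b1
  join b8 pred b6: b6→b5 stop@b0
  join b8 pred b7: b7→b1 stop@b0
  DF(b0)=∅
  DF(b1)={b3,b5,b8}
  DF(b2)={b3}
  DF(b3)={b5}
  DF(b4)={b5,b7}
  DF(b5)={b5,b8}
  DF(b6)={b5,b8}
  DF(b7)={b8}
  DF(b8)=∅

DF(b1) = ["b3", "b5", "b8"]

Answer: ["b3", "b5", "b8"]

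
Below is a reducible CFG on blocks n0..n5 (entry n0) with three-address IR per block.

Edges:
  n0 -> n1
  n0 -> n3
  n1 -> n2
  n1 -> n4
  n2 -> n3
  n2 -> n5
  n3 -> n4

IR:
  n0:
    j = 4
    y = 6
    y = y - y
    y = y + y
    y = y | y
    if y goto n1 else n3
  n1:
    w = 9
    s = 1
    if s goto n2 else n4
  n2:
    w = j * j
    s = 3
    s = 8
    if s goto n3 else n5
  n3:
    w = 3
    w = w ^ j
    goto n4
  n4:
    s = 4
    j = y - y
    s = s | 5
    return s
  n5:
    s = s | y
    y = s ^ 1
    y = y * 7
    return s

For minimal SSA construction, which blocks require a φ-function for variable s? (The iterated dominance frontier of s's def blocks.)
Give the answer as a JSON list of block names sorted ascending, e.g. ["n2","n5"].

idom tree: n1←n0 n2←n1 n3←n0 n4←n0 n5←n2
Dom at joins:
  n3: preds {n0,n2}: {n0} ∩ {n0,n1,n2} = {n0}; idom=n0
  n4: preds {n1,n3}: {n0,n1} ∩ {n0,n3} = {n0}; idom=n0

DF derivation:
  n3←n0: walk · to n0
  n3←n2: walk n2→n1 to n0
  n4←n1: walk n1 to n0
  n4←n3: walk n3 to n0
  n0 → ∅
  n1 → {n3,n4}
  n2 → {n3}
  n3 → {n4}
  n4 → ∅
  n5 → ∅

φ for s: defs {n1,n2,n4,n5}
  DF⁺ = {n3,n4}

Answer: ["n3", "n4"]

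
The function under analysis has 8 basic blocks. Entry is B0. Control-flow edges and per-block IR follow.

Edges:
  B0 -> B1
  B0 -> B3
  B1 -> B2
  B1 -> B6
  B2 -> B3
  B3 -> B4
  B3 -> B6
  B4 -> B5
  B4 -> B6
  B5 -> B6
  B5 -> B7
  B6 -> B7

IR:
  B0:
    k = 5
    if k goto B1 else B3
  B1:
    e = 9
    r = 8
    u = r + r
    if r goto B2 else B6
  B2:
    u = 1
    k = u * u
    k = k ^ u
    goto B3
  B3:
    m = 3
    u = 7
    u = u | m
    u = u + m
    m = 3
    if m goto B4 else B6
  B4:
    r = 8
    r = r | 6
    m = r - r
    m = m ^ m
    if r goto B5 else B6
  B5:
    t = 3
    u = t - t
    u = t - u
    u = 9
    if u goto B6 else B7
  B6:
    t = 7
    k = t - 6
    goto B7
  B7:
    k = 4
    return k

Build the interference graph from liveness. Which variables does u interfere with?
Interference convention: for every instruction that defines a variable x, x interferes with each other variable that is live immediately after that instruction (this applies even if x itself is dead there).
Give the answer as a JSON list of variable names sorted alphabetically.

def/use:
  B0 def {k} use ∅
  B1 def {e,r,u} use ∅
  B2 def {k,u} use ∅
  B3 def {m,u} use ∅
  B4 def {m,r} use ∅
  B5 def {t,u} use ∅
  B6 def {k,t} use ∅
  B7 def {k} use ∅

Backward fixpoint:
  B0: in=∅ out=∅
  B1: in=∅ out=∅
  B2: in=∅ out=∅
  B3: in=∅ out=∅
  B4: in=∅ out=∅
  B5: in=∅ out=∅
  B6: in=∅ out=∅
  B7: in=∅ out=∅

Interfere edges:
  e↔∅
  k↔{u}
  m↔{r,u}
  r↔{m,u}
  t↔{u}
  u↔{k,m,r,t}

N(u) = ["k", "m", "r", "t"]

Answer: ["k", "m", "r", "t"]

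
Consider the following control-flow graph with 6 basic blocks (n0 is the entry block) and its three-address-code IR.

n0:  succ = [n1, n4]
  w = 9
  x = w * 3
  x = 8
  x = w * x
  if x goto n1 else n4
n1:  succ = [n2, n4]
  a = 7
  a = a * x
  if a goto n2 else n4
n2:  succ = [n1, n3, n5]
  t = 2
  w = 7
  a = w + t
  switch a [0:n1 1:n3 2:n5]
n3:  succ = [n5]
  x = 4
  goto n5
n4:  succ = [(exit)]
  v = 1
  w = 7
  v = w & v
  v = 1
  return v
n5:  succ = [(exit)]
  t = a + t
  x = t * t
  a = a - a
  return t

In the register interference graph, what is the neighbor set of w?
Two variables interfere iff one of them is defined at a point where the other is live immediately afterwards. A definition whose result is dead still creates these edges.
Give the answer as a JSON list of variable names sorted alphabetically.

Answer: ["t", "v", "x"]

Working:
Block summaries:
  n0: def={w,x} ue=∅
  n1: def={a} ue={x}
  n2: def={a,t,w} ue=∅
  n3: def={x} ue=∅
  n4: def={v,w} ue=∅
  n5: def={a,t,x} ue={a,t}

Backward fixpoint:
  n0 li=∅ lo={x}
  n1 li={x} lo={x}
  n2 li={x} lo={a,t,x}
  n3 li={a,t} lo={a,t}
  n4 li=∅ lo=∅
  n5 li={a,t} lo=∅

Interference:
  a: {t,x}
  t: {a,w,x}
  v: {w}
  w: {t,v,x}
  x: {a,t,w}

N(w) = ["t", "v", "x"]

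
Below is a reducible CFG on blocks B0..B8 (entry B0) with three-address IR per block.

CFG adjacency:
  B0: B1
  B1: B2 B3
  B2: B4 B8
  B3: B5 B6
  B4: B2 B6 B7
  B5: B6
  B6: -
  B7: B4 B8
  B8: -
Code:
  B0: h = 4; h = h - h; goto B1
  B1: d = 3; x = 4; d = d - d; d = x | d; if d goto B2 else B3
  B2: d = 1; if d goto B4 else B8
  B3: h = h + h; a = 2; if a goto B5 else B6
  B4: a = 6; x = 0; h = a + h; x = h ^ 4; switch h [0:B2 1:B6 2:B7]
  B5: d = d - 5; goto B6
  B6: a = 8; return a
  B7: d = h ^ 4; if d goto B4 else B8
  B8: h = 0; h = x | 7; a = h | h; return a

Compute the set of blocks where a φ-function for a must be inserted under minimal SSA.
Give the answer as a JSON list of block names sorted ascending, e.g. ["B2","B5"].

Answer: ["B2", "B4", "B6", "B8"]

Analysis:
idom tree: B1←B0 B2←B1 B3←B1 B4←B2 B5←B3 B6←B1 B7←B4 B8←B2
Join-block Dom:
  B2: preds {B1,B4}: {B0,B1} ∩ {B0,B1,B2,B4} = {B0,B1}; idom=B1
  B4: preds {B2,B7}: {B0,B1,B2} ∩ {B0,B1,B2,B4,B7} = {B0,B1,B2}; idom=B2
  B6: preds {B3,B4,B5}: {B0,B1,B3} ∩ {B0,B1,B2,B4} ∩ {B0,B1,B3,B5} = {B0,B1}; idom=B1
  B8: preds {B2,B7}: {B0,B1,B2} ∩ {B0,B1,B2,B4,B7} = {B0,B1,B2}; idom=B2

DF derivation:
  join B2 pred B1: · stop@B1
  join B2 pred B4: B4→B2 stop@B1
  join B4 pred B2: · stop@B2
  join B4 pred B7: B7→B4 stop@B2
  join B6 pred B3: B3 stop@B1
  join B6 pred B4: B4→B2 stop@B1
  join B6 pred B5: B5→B3 stop@B1
  join B8 pred B2: · stop@B2
  join B8 pred B7: B7→B4 stop@B2
  B0: DF=∅
  B1: DF=∅
  B2: DF={B2,B6}
  B3: DF={B6}
  B4: DF={B2,B4,B6,B8}
  B5: DF={B6}
  B6: DF=∅
  B7: DF={B4,B8}
  B8: DF=∅

φ for a: defs {B3,B4,B6,B8}
  DF⁺ = {B2,B4,B6,B8}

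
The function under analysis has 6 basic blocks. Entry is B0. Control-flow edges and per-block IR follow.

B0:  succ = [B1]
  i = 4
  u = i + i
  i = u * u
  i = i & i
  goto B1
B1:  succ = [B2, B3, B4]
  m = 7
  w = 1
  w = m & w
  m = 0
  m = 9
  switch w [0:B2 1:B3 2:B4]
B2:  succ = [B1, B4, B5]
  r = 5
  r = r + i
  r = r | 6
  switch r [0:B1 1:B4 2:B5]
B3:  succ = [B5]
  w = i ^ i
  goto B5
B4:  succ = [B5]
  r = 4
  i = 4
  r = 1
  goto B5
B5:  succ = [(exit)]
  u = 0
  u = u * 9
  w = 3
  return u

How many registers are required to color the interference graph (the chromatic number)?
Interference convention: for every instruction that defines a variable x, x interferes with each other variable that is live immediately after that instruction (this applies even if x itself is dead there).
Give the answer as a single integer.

Answer: 3

Analysis:
def/use:
  B0: def={i,u} ue=∅
  B1: def={m,w} ue=∅
  B2: def={r} ue={i}
  B3: def={w} ue={i}
  B4: def={i,r} ue=∅
  B5: def={u,w} ue=∅

Backward fixpoint:
  B0 li=∅ lo={i}
  B1 li={i} lo={i}
  B2 li={i} lo={i}
  B3 li={i} lo=∅
  B4 li=∅ lo=∅
  B5 li=∅ lo=∅

Interference:
  i — {m,r,w}
  m — {i,w}
  r — {i}
  u — {w}
  w — {i,m,u}

Chromatic number:
  lower bound: {i,m,w} mutually conflict ⇒ χ ≥ 3
  assign i→r0 m→r2 r→r1 u→r0 w→r1 — no edge inside a register ⇒ χ ≤ 3
  χ = 3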